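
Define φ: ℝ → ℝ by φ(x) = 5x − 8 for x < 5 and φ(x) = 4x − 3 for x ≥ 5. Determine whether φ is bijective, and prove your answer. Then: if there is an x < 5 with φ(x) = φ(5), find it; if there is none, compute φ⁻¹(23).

13/2

Both pieces are strictly increasing (slopes 5 and 4), so each is injective on its own interval.
The left piece maps (−∞, 5) onto (−∞, 17); the right piece maps [5, ∞) onto [17, ∞).
Since 17 = 17, the images partition ℝ: φ is injective and surjective, hence bijective.
Because the two images are disjoint, no x < 5 has φ(x) = φ(5), so we compute φ⁻¹(23): 23 lies in [17, ∞), so solve 4x − 3 = 23: x = (23 + 3)/4 = 13/2.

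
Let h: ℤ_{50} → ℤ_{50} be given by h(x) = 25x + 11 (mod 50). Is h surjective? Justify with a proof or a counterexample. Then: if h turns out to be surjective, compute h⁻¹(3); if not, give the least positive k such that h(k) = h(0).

Recall: surjectivity means every element of the codomain has a preimage under h.
Since gcd(25, 50) = 25, we have 25x ≡ 0 (mod 25) for all x, so h(x) ≡ 11 (mod 25).
But 0 ≢ 11 (mod 25), so 0 ∈ ℤ_{50} has no preimage. Thus h is not surjective.
Since h is not surjective, we find the least positive k with h(k) = h(0): this means 25k ≡ 0 (mod 50), i.e. 50 ∣ 25k. Since gcd(25, 50) = 25, dividing through by 25 this holds exactly when 2 ∣ k.
The smallest positive such k is 2.

2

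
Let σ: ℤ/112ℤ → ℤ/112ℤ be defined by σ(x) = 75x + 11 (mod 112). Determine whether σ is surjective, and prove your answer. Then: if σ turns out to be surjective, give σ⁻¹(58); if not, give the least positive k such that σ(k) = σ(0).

29

Since gcd(75, 112) = 1, 75 is invertible modulo 112. Euclid's algorithm: 112 = 1·75 + 37, 75 = 2·37 + 1; back-substituting gives 1 = 3·75 − 2·112, so 75⁻¹ ≡ 3 (mod 112).
Then y ↦ 3(y − 11) is a two-sided inverse to σ, so every y ∈ ℤ/112ℤ has a preimage.
So σ is surjective.
Since σ is surjective, we find σ⁻¹(58): we need 75x ≡ 58 − 11 ≡ 47 (mod 112). Using 75⁻¹ = 3: x ≡ 3·47 = 141 = 1·112 + 29, so x = 29.
Check: σ(29) = 75·29 + 11 = 2186 = 19·112 + 58 ≡ 58 (mod 112).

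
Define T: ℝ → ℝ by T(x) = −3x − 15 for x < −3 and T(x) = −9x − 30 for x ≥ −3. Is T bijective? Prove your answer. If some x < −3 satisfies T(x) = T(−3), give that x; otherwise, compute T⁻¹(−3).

-4

Both pieces are strictly decreasing (slopes −3 and −9), so each is injective on its own interval.
The left piece maps (−∞, −3) onto (−6, ∞); the right piece maps [−3, ∞) onto (−∞, −3].
These images overlap. In particular T(−3) = −3 (right piece), and solving −3x − 15 = −3 on the left piece gives x = −4 < −3.
So T(−4) = T(−3) with −4 ≠ −3, and T is not injective, hence not bijective. This x = −4 is the requested value below −3.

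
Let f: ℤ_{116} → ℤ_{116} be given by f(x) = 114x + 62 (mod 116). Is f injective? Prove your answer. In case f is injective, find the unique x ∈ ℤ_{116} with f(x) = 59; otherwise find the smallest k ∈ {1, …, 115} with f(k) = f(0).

We have gcd(114, 116) = 2 > 1. Taking u = 0 and v = 58: f(0) = 62 and f(58) = 114·58 + 62 = 6674 ≡ 62 (mod 116).
So f(0) = f(58) while 0 ≠ 58, therefore f is not injective.
Since f is not injective, we find the least positive k with f(k) = f(0): this means 114k ≡ 0 (mod 116), i.e. 116 ∣ 114k. Since gcd(114, 116) = 2, dividing through by 2 this holds exactly when 58 ∣ 57k, and as gcd(57, 58) = 1, exactly when 58 ∣ k.
The smallest positive such k is 58.

58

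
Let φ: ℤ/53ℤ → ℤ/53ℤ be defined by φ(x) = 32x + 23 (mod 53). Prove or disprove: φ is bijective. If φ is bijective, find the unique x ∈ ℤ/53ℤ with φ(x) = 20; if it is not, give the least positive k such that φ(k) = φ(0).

Suppose φ(a) = φ(b) in ℤ/53ℤ. Then 32a + 23 ≡ 32b + 23 (mod 53), so 32(a − b) ≡ 0 (mod 53).
Since gcd(32, 53) = 1, 32 is invertible modulo 53, thus a − b ≡ 0 (mod 53), i.e. a = b.
We now compute 32⁻¹ mod 53 explicitly. Euclid's algorithm: 53 = 1·32 + 21, 32 = 1·21 + 11, 21 = 1·11 + 10, 11 = 1·10 + 1; back-substituting gives 1 = 5·32 − 3·53, so 32⁻¹ ≡ 5 (mod 53).
Then y ↦ 5(y − 23) is a two-sided inverse to φ, so every y ∈ ℤ/53ℤ has a preimage.
So φ is bijective.
Since φ is bijective, we compute φ⁻¹(20): solve 32x + 23 ≡ 20 (mod 53), i.e. 32x ≡ 50 (mod 53).
Multiplying by 32⁻¹ = 5 gives x ≡ 5·50 = 250 = 4·53 + 38 ≡ 38 (mod 53).
Check: φ(38) = 32·38 + 23 = 1239 = 23·53 + 20 ≡ 20 (mod 53).

38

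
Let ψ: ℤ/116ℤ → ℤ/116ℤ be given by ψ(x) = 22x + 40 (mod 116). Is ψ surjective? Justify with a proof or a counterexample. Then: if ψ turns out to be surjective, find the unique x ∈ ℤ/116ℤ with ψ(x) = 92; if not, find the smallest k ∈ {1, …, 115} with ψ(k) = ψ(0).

Recall: surjectivity means every element of the codomain has a preimage under ψ.
Since gcd(22, 116) = 2, we have 22x ≡ 0 (mod 2) for all x, so ψ(x) ≡ 0 (mod 2).
But 1 ≢ 0 (mod 2), so 1 ∈ ℤ/116ℤ has no preimage. Hence ψ is not surjective.
Since ψ is not surjective, we find the least positive k with ψ(k) = ψ(0): this means 22k ≡ 0 (mod 116), i.e. 116 ∣ 22k. Since gcd(22, 116) = 2, dividing through by 2 this holds exactly when 58 ∣ 11k, and as gcd(11, 58) = 1, exactly when 58 ∣ k.
The smallest positive such k is 58.

58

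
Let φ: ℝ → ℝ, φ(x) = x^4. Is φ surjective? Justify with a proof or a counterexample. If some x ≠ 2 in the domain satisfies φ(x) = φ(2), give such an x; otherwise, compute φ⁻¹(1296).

Since 4 is even, x^4 ≥ 0 for all x ∈ ℝ, so −1 ∈ ℝ has no preimage. Hence φ is not surjective.
For the follow-up, such an x exists: taking x = −2 ∈ ℝ gives φ(−2) = 16 = φ(2) with −2 ≠ 2.

-2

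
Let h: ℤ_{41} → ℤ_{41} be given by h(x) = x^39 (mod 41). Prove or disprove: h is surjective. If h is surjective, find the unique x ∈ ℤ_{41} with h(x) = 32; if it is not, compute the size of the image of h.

Since 41 is prime, the nonzero elements of ℤ_{41} form a cyclic group of order 40.
As gcd(39, 40) = 1, raising to the 39th power is a bijection on this group: if u^39 ≡ v^39 then (uv^{−1})^39 = 1, and the only element of order dividing gcd(39, 40) = 1 is 1, so u = v.
With h(0) = 0 this makes h injective on all of ℤ_{41}, hence bijective (finite equal-size domain and codomain). In particular h is surjective.
Since h is surjective, we find the preimage of 32. The inverse of x ↦ x^39 on (ℤ_{41})^× is x ↦ x^39, because 39·39 = 1521 = 38·40 + 1 ≡ 1 (mod 40) and x^{40} = 1 for x ≠ 0 (Fermat). So h⁻¹(32) = 32^39 mod 41.
Repeated squaring mod 41: 32^1 ≡ 32, 32^2 ≡ 32² = 1024 ≡ 40, 32^4 ≡ 40² = 1600 ≡ 1, 32^8 ≡ 1² = 1, 32^16 ≡ 1² = 1, 32^32 ≡ 1² = 1. Since 39 = 32 + 4 + 2 + 1, 32^39 ≡ 1·1·40·32: 1·1 = 1, then 1·40 = 40, then 40·32 = 1280 ≡ 9. So 32^39 ≡ 9 (mod 41).
Hence h⁻¹(32) = 9.

9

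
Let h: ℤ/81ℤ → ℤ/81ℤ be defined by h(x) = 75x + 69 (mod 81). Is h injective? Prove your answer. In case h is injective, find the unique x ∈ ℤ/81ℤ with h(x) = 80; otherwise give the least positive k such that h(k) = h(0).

27

Recall: h is injective if h(u) = h(v) implies u = v.
We have gcd(75, 81) = 3 > 1. Taking u = 0 and v = 27: h(0) = 69 and h(27) = 75·27 + 69 = 2094 ≡ 69 (mod 81).
So h(0) = h(27) while 0 ≠ 27, thus h is not injective.
Since h is not injective, we find the least positive k with h(k) = h(0): this means 75k ≡ 0 (mod 81), i.e. 81 ∣ 75k. Since gcd(75, 81) = 3, dividing through by 3 this holds exactly when 27 ∣ 25k, and as gcd(25, 27) = 1, exactly when 27 ∣ k.
The smallest positive such k is 27.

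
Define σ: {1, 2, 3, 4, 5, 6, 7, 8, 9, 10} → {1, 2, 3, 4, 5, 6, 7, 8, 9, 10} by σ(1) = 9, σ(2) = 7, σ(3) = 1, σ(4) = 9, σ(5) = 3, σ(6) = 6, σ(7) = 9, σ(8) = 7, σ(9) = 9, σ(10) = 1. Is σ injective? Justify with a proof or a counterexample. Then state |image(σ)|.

5

σ(1) = 9 = σ(4) with 1 ≠ 4, so σ is not injective.
The image of σ is {1, 3, 6, 7, 9}, which has 5 elements.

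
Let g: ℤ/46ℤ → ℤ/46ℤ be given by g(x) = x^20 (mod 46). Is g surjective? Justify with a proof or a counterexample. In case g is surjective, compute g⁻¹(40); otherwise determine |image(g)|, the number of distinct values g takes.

24

g(22): Repeated squaring mod 46: 22^1 ≡ 22, 22^2 ≡ 22² = 484 ≡ 24, 22^4 ≡ 24² = 576 ≡ 24, 22^8 ≡ 24² = 576 ≡ 24, 22^16 ≡ 24² = 576 ≡ 24. Since 20 = 16 + 4, 22^20 ≡ 24·24: 24·24 = 576 ≡ 24. So 22^20 ≡ 24 (mod 46).
g(24): Repeated squaring mod 46: 24^1 ≡ 24, 24^2 ≡ 24² = 576 ≡ 24, 24^4 ≡ 24² = 576 ≡ 24, 24^8 ≡ 24² = 576 ≡ 24, 24^16 ≡ 24² = 576 ≡ 24. Since 20 = 16 + 4, 24^20 ≡ 24·24: 24·24 = 576 ≡ 24. So 24^20 ≡ 24 (mod 46).
So g(22) = g(24) = 24 while 22 ≠ 24, hence g is not injective.
A non-injective map from the 46-element set ℤ/46ℤ to itself takes at most 45 distinct values, so it cannot be surjective. Thus g is not surjective.
Since g is not surjective, we determine |image(g)|. Computing x^20 mod 46 for each x (by repeated squaring, reducing mod 46 at every step), the values g(0), g(1), …, g(45) are: 0, 1, 6, 41, 36, 35, 16, 31, 32, 25, 26, 27, 4, 3, 2, 9, 8, 39, 12, 13, 18, 29, 24, 23, 24, 29, 18, 13, 12, 39, 8, 9, 2, 3, 4, 27, 26, 25, 32, 31, 16, 35, 36, 41, 6, 1.
The distinct values are {0, 1, 2, 3, 4, 6, 8, 9, 12, 13, 16, 18, 23, 24, 25, 26, 27, 29, 31, 32, 35, 36, 39, 41}; there are 24 of them.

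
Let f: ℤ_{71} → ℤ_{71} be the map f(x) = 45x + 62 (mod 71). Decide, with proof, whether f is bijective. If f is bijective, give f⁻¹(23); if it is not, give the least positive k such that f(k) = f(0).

Suppose f(u) = f(v) in ℤ_{71}. Then 45u + 62 ≡ 45v + 62 (mod 71), so 45(u − v) ≡ 0 (mod 71).
Since gcd(45, 71) = 1, 45 is invertible modulo 71, hence u − v ≡ 0 (mod 71), i.e. u = v.
We now compute 45⁻¹ mod 71 explicitly. Euclid's algorithm: 71 = 1·45 + 26, 45 = 1·26 + 19, 26 = 1·19 + 7, 19 = 2·7 + 5, 7 = 1·5 + 2, 5 = 2·2 + 1; back-substituting gives 1 = 30·45 − 19·71, so 45⁻¹ ≡ 30 (mod 71).
For any y ∈ ℤ_{71}, x = 30(y − 62) mod 71 satisfies f(x) = 45·30(y − 62) + 62 ≡ y (since 45·30 ≡ 1 mod 71). So every y has a preimage.
Thus f is bijective.
Since f is bijective, we find f⁻¹(23): we need 45x ≡ 23 − 62 ≡ 32 (mod 71). Using 45⁻¹ = 30: x ≡ 30·32 = 960 = 13·71 + 37, so x = 37.
Check: f(37) = 45·37 + 62 = 1727 = 24·71 + 23 ≡ 23 (mod 71).

37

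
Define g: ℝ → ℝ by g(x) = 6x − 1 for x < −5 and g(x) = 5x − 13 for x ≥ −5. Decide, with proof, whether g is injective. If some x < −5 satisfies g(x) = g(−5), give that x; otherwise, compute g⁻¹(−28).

Both pieces are strictly increasing (slopes 6 and 5), so each is injective on its own interval.
The left piece maps (−∞, −5) onto (−∞, −31); the right piece maps [−5, ∞) onto [−38, ∞).
These images overlap. In particular g(−5) = −38 (right piece), and solving 6x − 1 = −38 on the left piece gives x = −37/6 < −5.
So g(−37/6) = g(−5) with −37/6 ≠ −5, and g is not injective. This x = −37/6 is the requested value below −5.

-37/6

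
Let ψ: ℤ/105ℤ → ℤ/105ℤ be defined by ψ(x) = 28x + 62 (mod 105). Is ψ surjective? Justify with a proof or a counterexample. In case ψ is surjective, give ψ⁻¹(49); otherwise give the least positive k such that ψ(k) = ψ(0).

15

Since gcd(28, 105) = 7, we have 28x ≡ 0 (mod 7) for all x, so ψ(x) ≡ 6 (mod 7).
But 0 ≢ 6 (mod 7), so 0 ∈ ℤ/105ℤ has no preimage. Thus ψ is not surjective.
Since ψ is not surjective, we find the least positive k with ψ(k) = ψ(0): this means 28k ≡ 0 (mod 105), i.e. 105 ∣ 28k. Since gcd(28, 105) = 7, dividing through by 7 this holds exactly when 15 ∣ 4k, and as gcd(4, 15) = 1, exactly when 15 ∣ k.
The smallest positive such k is 15.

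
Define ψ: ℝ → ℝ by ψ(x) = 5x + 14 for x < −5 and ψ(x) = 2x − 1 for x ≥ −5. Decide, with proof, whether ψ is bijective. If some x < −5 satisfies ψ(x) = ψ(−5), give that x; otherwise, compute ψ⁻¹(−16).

Both pieces are strictly increasing (slopes 5 and 2), so each is injective on its own interval.
The left piece maps (−∞, −5) onto (−∞, −11); the right piece maps [−5, ∞) onto [−11, ∞).
Since −11 = −11, the images partition ℝ: ψ is injective and surjective, hence bijective.
Because the two images are disjoint, no x < −5 has ψ(x) = ψ(−5), so we compute ψ⁻¹(−16): −16 lies in (−∞, −11), so solve 5x + 14 = −16: x = (−16 − 14)/5 = −6.

-6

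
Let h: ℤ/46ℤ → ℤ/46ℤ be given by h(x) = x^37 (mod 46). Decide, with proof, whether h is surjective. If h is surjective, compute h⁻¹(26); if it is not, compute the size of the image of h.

4

Computing x^37 mod 46 for each x (by repeated squaring, reducing mod 46 at every step), the values h(0), h(1), …, h(45) are: 0, 1, 16, 35, 26, 19, 8, 37, 2, 29, 28, 33, 36, 41, 40, 21, 32, 15, 4, 43, 34, 7, 22, 23, 24, 39, 12, 3, 42, 31, 14, 25, 6, 5, 10, 13, 18, 17, 44, 9, 38, 27, 20, 11, 30, 45.
Every element of ℤ/46ℤ appears exactly once in this list, so h is a bijection, and in particular surjective.
Since h is surjective, we read off the preimage of 26 from the same table: h(4) = 26, so h⁻¹(26) = 4.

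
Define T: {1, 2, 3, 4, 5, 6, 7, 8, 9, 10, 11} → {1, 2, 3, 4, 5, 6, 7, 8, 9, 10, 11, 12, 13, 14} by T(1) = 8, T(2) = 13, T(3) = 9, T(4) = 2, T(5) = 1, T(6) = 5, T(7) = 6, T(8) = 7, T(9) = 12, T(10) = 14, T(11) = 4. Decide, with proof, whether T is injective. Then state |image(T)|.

11

The values T(1), …, T(11) are 8, 13, 9, 2, 1, 5, 6, 7, 12, 14, 4 — all distinct.
So T(a) = T(b) only when a = b, and T is injective.
The image of T is {1, 2, 4, 5, 6, 7, 8, 9, 12, 13, 14}, which has 11 elements.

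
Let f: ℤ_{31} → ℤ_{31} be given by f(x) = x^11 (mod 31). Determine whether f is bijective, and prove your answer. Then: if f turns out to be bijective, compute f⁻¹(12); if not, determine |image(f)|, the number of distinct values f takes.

21

Since 31 is prime, the nonzero elements of ℤ_{31} form a cyclic group of order 30.
As gcd(11, 30) = 1, raising to the 11th power is a bijection on this group: if s^11 ≡ t^11 then (st^{−1})^11 = 1, and the only element of order dividing gcd(11, 30) = 1 is 1, so s = t.
With f(0) = 0 this makes f injective on all of ℤ_{31}, hence bijective (finite equal-size domain and codomain). In particular f is bijective.
Since f is bijective, we find the preimage of 12. The inverse of x ↦ x^11 on (ℤ_{31})^× is x ↦ x^11, because 11·11 = 121 = 4·30 + 1 ≡ 1 (mod 30) and x^{30} = 1 for x ≠ 0 (Fermat). So f⁻¹(12) = 12^11 mod 31.
Repeated squaring mod 31: 12^1 ≡ 12, 12^2 ≡ 12² = 144 ≡ 20, 12^4 ≡ 20² = 400 ≡ 28, 12^8 ≡ 28² = 784 ≡ 9. Since 11 = 8 + 2 + 1, 12^11 ≡ 9·20·12: 9·20 = 180 ≡ 25, then 25·12 = 300 ≡ 21. So 12^11 ≡ 21 (mod 31).
Hence f⁻¹(12) = 21.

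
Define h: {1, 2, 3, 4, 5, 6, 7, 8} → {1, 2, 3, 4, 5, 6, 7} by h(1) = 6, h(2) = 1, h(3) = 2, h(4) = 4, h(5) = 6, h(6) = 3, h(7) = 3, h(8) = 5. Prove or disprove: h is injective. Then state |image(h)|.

6

h(1) = 6 = h(5) with 1 ≠ 5, so h is not injective.
The image of h is {1, 2, 3, 4, 5, 6}, which has 6 elements.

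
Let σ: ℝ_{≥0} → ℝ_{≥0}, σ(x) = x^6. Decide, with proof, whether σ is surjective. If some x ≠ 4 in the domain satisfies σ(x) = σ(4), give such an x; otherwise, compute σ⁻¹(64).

2

For any y ∈ ℝ_{≥0}, x = y^{1/6} ∈ ℝ_{≥0} gives σ(x) = y, so σ is surjective.
Since x ↦ x^6 is strictly increasing on ℝ_{≥0}, it is injective there, so no x ≠ 4 in the domain has σ(x) = σ(4). We therefore compute σ⁻¹(64) = 64^{1/6} = 2 (indeed 2^6 = 64).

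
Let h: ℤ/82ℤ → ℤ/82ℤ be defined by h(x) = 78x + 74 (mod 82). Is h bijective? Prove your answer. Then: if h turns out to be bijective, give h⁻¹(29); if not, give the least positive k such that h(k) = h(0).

41

By definition, h is injective when h(s) = h(t) forces s = t.
We have gcd(78, 82) = 2 > 1. Taking s = 0 and t = 41: h(0) = 74 and h(41) = 78·41 + 74 = 3272 ≡ 74 (mod 82).
So h(0) = h(41) while 0 ≠ 41, so h is not injective, hence not bijective.
Since h is not bijective, we find the least positive k with h(k) = h(0): this means 78k ≡ 0 (mod 82), i.e. 82 ∣ 78k. Since gcd(78, 82) = 2, dividing through by 2 this holds exactly when 41 ∣ 39k, and as gcd(39, 41) = 1, exactly when 41 ∣ k.
The smallest positive such k is 41.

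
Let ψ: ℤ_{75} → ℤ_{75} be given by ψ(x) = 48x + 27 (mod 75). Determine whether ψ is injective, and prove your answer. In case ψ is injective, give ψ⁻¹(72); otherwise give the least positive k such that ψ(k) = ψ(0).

25

Recall: injectivity means: for all a, b in the domain, ψ(a) = ψ(b) implies a = b.
We have gcd(48, 75) = 3 > 1. Taking a = 0 and b = 25: ψ(0) = 27 and ψ(25) = 48·25 + 27 = 1227 ≡ 27 (mod 75).
So ψ(0) = ψ(25) while 0 ≠ 25, hence ψ is not injective.
Since ψ is not injective, we find the least positive k with ψ(k) = ψ(0): this means 48k ≡ 0 (mod 75), i.e. 75 ∣ 48k. Since gcd(48, 75) = 3, dividing through by 3 this holds exactly when 25 ∣ 16k, and as gcd(16, 25) = 1, exactly when 25 ∣ k.
The smallest positive such k is 25.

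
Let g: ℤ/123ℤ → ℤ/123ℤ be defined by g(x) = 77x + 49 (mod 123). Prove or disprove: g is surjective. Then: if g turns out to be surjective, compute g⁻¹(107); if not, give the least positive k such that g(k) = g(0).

Since gcd(77, 123) = 1, 77 is invertible modulo 123. Euclid's algorithm: 123 = 1·77 + 46, 77 = 1·46 + 31, 46 = 1·31 + 15, 31 = 2·15 + 1; back-substituting gives 1 = 8·77 − 5·123, so 77⁻¹ ≡ 8 (mod 123).
For any y ∈ ℤ/123ℤ, x = 8(y − 49) mod 123 satisfies g(x) = 77·8(y − 49) + 49 ≡ y (since 77·8 ≡ 1 mod 123). So every y has a preimage.
Thus g is surjective.
Since g is surjective, we compute g⁻¹(107): solve 77x + 49 ≡ 107 (mod 123), i.e. 77x ≡ 58 (mod 123).
Multiplying by 77⁻¹ = 8 gives x ≡ 8·58 = 464 = 3·123 + 95 ≡ 95 (mod 123).
Check: g(95) = 77·95 + 49 = 7364 = 59·123 + 107 ≡ 107 (mod 123).

95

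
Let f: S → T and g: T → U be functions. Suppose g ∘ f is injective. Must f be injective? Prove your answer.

Suppose f(u) = f(v). Applying g: (g ∘ f)(u) = (g ∘ f)(v). Since g ∘ f is injective, u = v. Thus f is injective.

injective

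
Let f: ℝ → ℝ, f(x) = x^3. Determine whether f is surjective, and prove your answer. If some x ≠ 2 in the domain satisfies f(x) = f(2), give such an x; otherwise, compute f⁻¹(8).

For any y ∈ ℝ, x = y^{1/3} ∈ ℝ gives f(x) = y, so f is surjective.
Since x ↦ x^3 is strictly increasing on ℝ, it is injective there, so no x ≠ 2 in the domain has f(x) = f(2). We therefore compute f⁻¹(8) = 8^{1/3} = 2 (indeed 2^3 = 8).

2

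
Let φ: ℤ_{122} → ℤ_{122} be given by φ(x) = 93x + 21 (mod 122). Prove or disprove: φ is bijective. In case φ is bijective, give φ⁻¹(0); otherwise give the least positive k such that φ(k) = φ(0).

47

If φ(u) = φ(v), then 93u ≡ 93v (mod 122). Because gcd(93, 122) = 1, we may cancel 93 to get u ≡ v (mod 122).
We now compute 93⁻¹ mod 122 explicitly. Euclid's algorithm: 122 = 1·93 + 29, 93 = 3·29 + 6, 29 = 4·6 + 5, 6 = 1·5 + 1; back-substituting gives 1 = 21·93 − 16·122, so 93⁻¹ ≡ 21 (mod 122).
For any y ∈ ℤ_{122}, x = 21(y − 21) mod 122 satisfies φ(x) = 93·21(y − 21) + 21 ≡ y (since 93·21 ≡ 1 mod 122). So every y has a preimage.
So φ is bijective.
Since φ is bijective, we compute φ⁻¹(0): solve 93x + 21 ≡ 0 (mod 122), i.e. 93x ≡ 101 (mod 122).
Multiplying by 93⁻¹ = 21 gives x ≡ 21·101 = 2121 = 17·122 + 47 ≡ 47 (mod 122).
Check: φ(47) = 93·47 + 21 = 4392 = 36·122 + 0 ≡ 0 (mod 122).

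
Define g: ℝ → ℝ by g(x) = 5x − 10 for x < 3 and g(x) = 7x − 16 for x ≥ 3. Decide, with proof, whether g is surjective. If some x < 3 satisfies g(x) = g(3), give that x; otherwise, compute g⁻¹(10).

Both pieces are strictly increasing (slopes 5 and 7), so each is injective on its own interval.
The left piece maps (−∞, 3) onto (−∞, 5); the right piece maps [3, ∞) onto [5, ∞).
These images together cover ℝ, so g is surjective.
Because the two images are disjoint, no x < 3 has g(x) = g(3), so we compute g⁻¹(10): 10 lies in [5, ∞), so solve 7x − 16 = 10: x = (10 + 16)/7 = 26/7.

26/7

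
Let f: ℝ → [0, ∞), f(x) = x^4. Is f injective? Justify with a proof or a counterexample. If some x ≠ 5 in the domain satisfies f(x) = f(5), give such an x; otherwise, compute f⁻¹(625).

f(5) = 625 = (−5)^4 = f(−5) (since 4 is even), with 5 ≠ −5. So f is not injective.
For the follow-up, such an x exists: taking x = −5 ∈ ℝ gives f(−5) = 625 = f(5) with −5 ≠ 5.

-5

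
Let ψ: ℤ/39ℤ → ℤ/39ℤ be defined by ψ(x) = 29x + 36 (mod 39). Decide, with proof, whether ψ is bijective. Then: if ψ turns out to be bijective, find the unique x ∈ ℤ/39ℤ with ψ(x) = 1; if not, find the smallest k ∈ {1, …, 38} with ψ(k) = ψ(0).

Suppose ψ(x_1) = ψ(x_2) in ℤ/39ℤ. Then 29x_1 + 36 ≡ 29x_2 + 36 (mod 39), thus 29(x_1 − x_2) ≡ 0 (mod 39).
Since gcd(29, 39) = 1, 29 is invertible modulo 39, thus x_1 − x_2 ≡ 0 (mod 39), i.e. x_1 = x_2.
We now compute 29⁻¹ mod 39 explicitly. Euclid's algorithm: 39 = 1·29 + 10, 29 = 2·10 + 9, 10 = 1·9 + 1; back-substituting gives 1 = 35·29 − 26·39, so 29⁻¹ ≡ 35 (mod 39).
For any y ∈ ℤ/39ℤ, x = 35(y − 36) mod 39 satisfies ψ(x) = 29·35(y − 36) + 36 ≡ y (since 29·35 ≡ 1 mod 39). So every y has a preimage.
So ψ is bijective.
Since ψ is bijective, we compute ψ⁻¹(1): solve 29x + 36 ≡ 1 (mod 39), i.e. 29x ≡ 4 (mod 39).
Multiplying by 29⁻¹ = 35 gives x ≡ 35·4 = 140 = 3·39 + 23 ≡ 23 (mod 39).
Check: ψ(23) = 29·23 + 36 = 703 = 18·39 + 1 ≡ 1 (mod 39).

23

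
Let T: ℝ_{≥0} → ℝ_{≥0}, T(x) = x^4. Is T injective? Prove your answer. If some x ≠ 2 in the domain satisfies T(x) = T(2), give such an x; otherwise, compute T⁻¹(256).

4

On ℝ_{≥0}, x ↦ x^4 is strictly increasing, so T(s) = T(t) forces s = t. Hence T is injective.
Since x ↦ x^4 is strictly increasing on ℝ_{≥0}, it is injective there, so no x ≠ 2 in the domain has T(x) = T(2). We therefore compute T⁻¹(256) = 256^{1/4} = 4 (indeed 4^4 = 256).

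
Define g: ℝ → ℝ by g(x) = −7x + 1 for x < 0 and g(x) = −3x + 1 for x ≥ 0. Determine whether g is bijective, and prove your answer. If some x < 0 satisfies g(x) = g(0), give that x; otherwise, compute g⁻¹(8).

Both pieces are strictly decreasing (slopes −7 and −3), so each is injective on its own interval.
The left piece maps (−∞, 0) onto (1, ∞); the right piece maps [0, ∞) onto (−∞, 1].
Since 1 = 1, the images partition ℝ: g is injective and surjective, hence bijective.
Because the two images are disjoint, no x < 0 has g(x) = g(0), so we compute g⁻¹(8): 8 lies in (1, ∞), so solve −7x + 1 = 8: x = (8 − 1)/(−7) = −1.

-1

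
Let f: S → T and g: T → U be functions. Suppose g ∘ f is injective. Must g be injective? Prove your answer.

No. Take S = {1, 2}, T = {1, 2, 3, 4}, U = {1, 2, 3, 4}, f(a) = a for each a ∈ S, and g(b) = 3 if b ∈ {3, 4} else g(b) = b.
Then g ∘ f = f is injective (S ⊂ T and f is the inclusion), but g(3) = g(4) = 3 with 3 ≠ 4, so g is not injective.

not injective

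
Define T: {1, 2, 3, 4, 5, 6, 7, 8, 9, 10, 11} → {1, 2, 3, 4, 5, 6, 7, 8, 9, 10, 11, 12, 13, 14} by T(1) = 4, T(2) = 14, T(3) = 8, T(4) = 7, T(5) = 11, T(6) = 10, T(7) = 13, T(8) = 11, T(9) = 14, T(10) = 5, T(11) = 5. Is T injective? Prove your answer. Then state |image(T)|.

8

T(5) = 11 = T(8) with 5 ≠ 8, so T is not injective.
The image of T is {4, 5, 7, 8, 10, 11, 13, 14}, which has 8 elements.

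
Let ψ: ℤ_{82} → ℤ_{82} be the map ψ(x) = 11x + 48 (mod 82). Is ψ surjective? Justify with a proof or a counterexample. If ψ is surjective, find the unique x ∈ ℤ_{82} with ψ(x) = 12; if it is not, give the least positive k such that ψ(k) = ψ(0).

34

By definition, ψ is surjective if every y in the codomain equals ψ(x) for some x in the domain.
Since gcd(11, 82) = 1, 11 is invertible modulo 82. Euclid's algorithm: 82 = 7·11 + 5, 11 = 2·5 + 1; back-substituting gives 1 = 15·11 − 2·82, so 11⁻¹ ≡ 15 (mod 82).
For any y ∈ ℤ_{82}, x = 15(y − 48) mod 82 satisfies ψ(x) = 11·15(y − 48) + 48 ≡ y (since 11·15 ≡ 1 mod 82). So every y has a preimage.
Therefore ψ is surjective.
Since ψ is surjective, we compute ψ⁻¹(12): solve 11x + 48 ≡ 12 (mod 82), i.e. 11x ≡ 46 (mod 82).
Multiplying by 11⁻¹ = 15 gives x ≡ 15·46 = 690 = 8·82 + 34 ≡ 34 (mod 82).
Check: ψ(34) = 11·34 + 48 = 422 = 5·82 + 12 ≡ 12 (mod 82).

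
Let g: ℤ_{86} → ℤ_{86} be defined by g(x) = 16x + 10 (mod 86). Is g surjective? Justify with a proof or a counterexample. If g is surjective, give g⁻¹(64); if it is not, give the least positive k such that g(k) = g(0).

Recall: g is surjective if every y in the codomain equals g(x) for some x in the domain.
Since gcd(16, 86) = 2, we have 16x ≡ 0 (mod 2) for all x, so g(x) ≡ 0 (mod 2).
But 1 ≢ 0 (mod 2), so 1 ∈ ℤ_{86} has no preimage. Hence g is not surjective.
Since g is not surjective, we find the least positive k with g(k) = g(0): this means 16k ≡ 0 (mod 86), i.e. 86 ∣ 16k. Since gcd(16, 86) = 2, dividing through by 2 this holds exactly when 43 ∣ 8k, and as gcd(8, 43) = 1, exactly when 43 ∣ k.
The smallest positive such k is 43.

43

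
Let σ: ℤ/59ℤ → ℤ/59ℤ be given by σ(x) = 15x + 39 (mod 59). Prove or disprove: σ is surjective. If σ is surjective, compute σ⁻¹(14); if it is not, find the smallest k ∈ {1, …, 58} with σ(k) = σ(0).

18

Since gcd(15, 59) = 1, 15 is invertible modulo 59. Euclid's algorithm: 59 = 3·15 + 14, 15 = 1·14 + 1; back-substituting gives 1 = 4·15 − 1·59, so 15⁻¹ ≡ 4 (mod 59).
For any y ∈ ℤ/59ℤ, x = 4(y − 39) mod 59 satisfies σ(x) = 15·4(y − 39) + 39 ≡ y (since 15·4 ≡ 1 mod 59). So every y has a preimage.
Therefore σ is surjective.
Since σ is surjective, we compute σ⁻¹(14): solve 15x + 39 ≡ 14 (mod 59), i.e. 15x ≡ 34 (mod 59).
Multiplying by 15⁻¹ = 4 gives x ≡ 4·34 = 136 = 2·59 + 18 ≡ 18 (mod 59).
Check: σ(18) = 15·18 + 39 = 309 = 5·59 + 14 ≡ 14 (mod 59).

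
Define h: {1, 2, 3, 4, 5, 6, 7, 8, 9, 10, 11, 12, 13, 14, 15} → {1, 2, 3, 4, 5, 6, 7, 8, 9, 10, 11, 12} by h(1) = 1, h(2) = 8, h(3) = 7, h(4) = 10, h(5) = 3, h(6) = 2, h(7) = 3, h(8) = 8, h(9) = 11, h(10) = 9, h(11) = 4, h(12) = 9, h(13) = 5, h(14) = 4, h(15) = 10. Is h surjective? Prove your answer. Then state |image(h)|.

No element maps to 6, so h is not surjective.
The image of h is {1, 2, 3, 4, 5, 7, 8, 9, 10, 11}, which has 10 elements.

10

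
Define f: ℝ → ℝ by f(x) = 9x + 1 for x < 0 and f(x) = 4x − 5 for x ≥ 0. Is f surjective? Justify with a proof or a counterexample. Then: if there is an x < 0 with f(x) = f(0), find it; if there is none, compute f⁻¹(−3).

-2/3

Both pieces are strictly increasing (slopes 9 and 4), so each is injective on its own interval.
The left piece maps (−∞, 0) onto (−∞, 1); the right piece maps [0, ∞) onto [−5, ∞).
The union (−∞, 1) ∪ [−5, ∞) covers ℝ, so f is surjective.
For the follow-up: the images overlap, so an x < 0 with f(x) = f(0) exists. f(0) = −5; solving 9x + 1 = −5 for x < 0 gives x = (−5 − 1)/9 = −2/3.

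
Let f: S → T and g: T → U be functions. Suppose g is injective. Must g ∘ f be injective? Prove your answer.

No. Take S = {1, 2}, T = U = {1, 2, 3}, f(1) = f(2) = 1, and g = identity (injective).
Then (g ∘ f)(1) = (g ∘ f)(2) = 1 with 1 ≠ 2, so g ∘ f is not injective.

not injective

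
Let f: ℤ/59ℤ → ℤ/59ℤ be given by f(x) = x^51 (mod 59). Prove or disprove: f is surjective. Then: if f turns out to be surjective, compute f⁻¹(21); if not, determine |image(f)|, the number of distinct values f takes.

Since 59 is prime, the nonzero elements of ℤ/59ℤ form a cyclic group of order 58.
As gcd(51, 58) = 1, raising to the 51st power is a bijection on this group: if x_1^51 ≡ x_2^51 then (x_1x_2^{−1})^51 = 1, and the only element of order dividing gcd(51, 58) = 1 is 1, so x_1 = x_2.
With f(0) = 0 this makes f injective on all of ℤ/59ℤ, hence bijective (finite equal-size domain and codomain). In particular f is surjective.
Since f is surjective, we find the preimage of 21. The inverse of x ↦ x^51 on (ℤ/59ℤ)^× is x ↦ x^33, because 51·33 = 1683 = 29·58 + 1 ≡ 1 (mod 58) and x^{58} = 1 for x ≠ 0 (Fermat). So f⁻¹(21) = 21^33 mod 59.
Repeated squaring mod 59: 21^1 ≡ 21, 21^2 ≡ 21² = 441 ≡ 28, 21^4 ≡ 28² = 784 ≡ 17, 21^8 ≡ 17² = 289 ≡ 53, 21^16 ≡ 53² = 2809 ≡ 36, 21^32 ≡ 36² = 1296 ≡ 57. Since 33 = 32 + 1, 21^33 ≡ 57·21: 57·21 = 1197 ≡ 17. So 21^33 ≡ 17 (mod 59).
Hence f⁻¹(21) = 17.

17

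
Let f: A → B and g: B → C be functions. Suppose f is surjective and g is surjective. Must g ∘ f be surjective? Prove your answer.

surjective

Let c ∈ C. Since g is surjective, there is b ∈ B with g(b) = c. Since f is surjective, there is a ∈ A with f(a) = b.
Then (g ∘ f)(a) = g(b) = c. Therefore g ∘ f is surjective.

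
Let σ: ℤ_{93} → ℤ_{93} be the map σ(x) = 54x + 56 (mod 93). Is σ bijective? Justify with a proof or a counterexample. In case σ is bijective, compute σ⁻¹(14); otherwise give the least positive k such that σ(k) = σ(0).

31

By definition, σ is injective when σ(s) = σ(t) forces s = t.
We have gcd(54, 93) = 3 > 1. Taking s = 0 and t = 31: σ(0) = 56 and σ(31) = 54·31 + 56 = 1730 ≡ 56 (mod 93).
So σ(0) = σ(31) while 0 ≠ 31, hence σ is not injective, hence not bijective.
Since σ is not bijective, we find the least positive k with σ(k) = σ(0): this means 54k ≡ 0 (mod 93), i.e. 93 ∣ 54k. Since gcd(54, 93) = 3, dividing through by 3 this holds exactly when 31 ∣ 18k, and as gcd(18, 31) = 1, exactly when 31 ∣ k.
The smallest positive such k is 31.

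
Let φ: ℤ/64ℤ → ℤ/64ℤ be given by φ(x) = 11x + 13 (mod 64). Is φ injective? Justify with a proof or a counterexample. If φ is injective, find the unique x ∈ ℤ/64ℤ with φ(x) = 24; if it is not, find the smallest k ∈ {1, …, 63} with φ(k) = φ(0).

Suppose φ(u) = φ(v) in ℤ/64ℤ. Then 11u + 13 ≡ 11v + 13 (mod 64), thus 11(u − v) ≡ 0 (mod 64).
Since gcd(11, 64) = 1, 11 is invertible modulo 64, thus u − v ≡ 0 (mod 64), i.e. u = v.
Thus φ is injective.
We now compute 11⁻¹ mod 64 explicitly. Euclid's algorithm: 64 = 5·11 + 9, 11 = 1·9 + 2, 9 = 4·2 + 1; back-substituting gives 1 = 35·11 − 6·64, so 11⁻¹ ≡ 35 (mod 64).
Since φ is injective, we compute φ⁻¹(24): solve 11x + 13 ≡ 24 (mod 64), i.e. 11x ≡ 11 (mod 64).
Multiplying by 11⁻¹ = 35 gives x ≡ 35·11 = 385 = 6·64 + 1 ≡ 1 (mod 64).
Check: φ(1) = 11·1 + 13 = 24 ≡ 24 (mod 64).

1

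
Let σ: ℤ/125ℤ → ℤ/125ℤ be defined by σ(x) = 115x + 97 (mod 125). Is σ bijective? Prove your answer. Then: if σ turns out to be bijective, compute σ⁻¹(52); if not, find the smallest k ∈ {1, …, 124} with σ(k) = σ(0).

25

We have gcd(115, 125) = 5 > 1. Taking x_1 = 0 and x_2 = 25: σ(0) = 97 and σ(25) = 115·25 + 97 = 2972 ≡ 97 (mod 125).
So σ(0) = σ(25) while 0 ≠ 25, thus σ is not injective, hence not bijective.
Since σ is not bijective, we find the least positive k with σ(k) = σ(0): this means 115k ≡ 0 (mod 125), i.e. 125 ∣ 115k. Since gcd(115, 125) = 5, dividing through by 5 this holds exactly when 25 ∣ 23k, and as gcd(23, 25) = 1, exactly when 25 ∣ k.
The smallest positive such k is 25.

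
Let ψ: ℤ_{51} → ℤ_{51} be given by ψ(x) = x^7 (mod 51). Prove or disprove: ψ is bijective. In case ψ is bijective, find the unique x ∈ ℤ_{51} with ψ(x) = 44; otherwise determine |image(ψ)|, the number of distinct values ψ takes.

Computing x^7 mod 51 for each x (by repeated squaring, reducing mod 51 at every step), the values ψ(0), ψ(1), …, ψ(50) are: 0, 1, 26, 45, 13, 44, 48, 46, 32, 36, 22, 20, 24, 4, 23, 42, 16, 17, 18, 43, 11, 30, 10, 14, 12, 49, 2, 39, 37, 41, 21, 40, 8, 33, 34, 35, 9, 28, 47, 27, 31, 29, 15, 19, 5, 3, 7, 38, 6, 25, 50.
Every element of ℤ_{51} appears exactly once in this list, so ψ is a bijection, and in particular bijective.
Since ψ is bijective, we read off the preimage of 44 from the same table: ψ(5) = 44, so ψ⁻¹(44) = 5.

5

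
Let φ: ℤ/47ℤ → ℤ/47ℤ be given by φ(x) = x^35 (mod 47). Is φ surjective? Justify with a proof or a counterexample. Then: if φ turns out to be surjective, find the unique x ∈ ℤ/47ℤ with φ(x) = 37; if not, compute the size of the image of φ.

6

Since 47 is prime, the nonzero elements of ℤ/47ℤ form a cyclic group of order 46.
As gcd(35, 46) = 1, raising to the 35th power is a bijection on this group: if a^35 ≡ b^35 then (ab^{−1})^35 = 1, and the only element of order dividing gcd(35, 46) = 1 is 1, so a = b.
With φ(0) = 0 this makes φ injective on all of ℤ/47ℤ, hence bijective (finite equal-size domain and codomain). In particular φ is surjective.
Since φ is surjective, we find the preimage of 37. The inverse of x ↦ x^35 on (ℤ/47ℤ)^× is x ↦ x^25, because 35·25 = 875 = 19·46 + 1 ≡ 1 (mod 46) and x^{46} = 1 for x ≠ 0 (Fermat). So φ⁻¹(37) = 37^25 mod 47.
Repeated squaring mod 47: 37^1 ≡ 37, 37^2 ≡ 37² = 1369 ≡ 6, 37^4 ≡ 6² = 36, 37^8 ≡ 36² = 1296 ≡ 27, 37^16 ≡ 27² = 729 ≡ 24. Since 25 = 16 + 8 + 1, 37^25 ≡ 24·27·37: 24·27 = 648 ≡ 37, then 37·37 = 1369 ≡ 6. So 37^25 ≡ 6 (mod 47).
Hence φ⁻¹(37) = 6.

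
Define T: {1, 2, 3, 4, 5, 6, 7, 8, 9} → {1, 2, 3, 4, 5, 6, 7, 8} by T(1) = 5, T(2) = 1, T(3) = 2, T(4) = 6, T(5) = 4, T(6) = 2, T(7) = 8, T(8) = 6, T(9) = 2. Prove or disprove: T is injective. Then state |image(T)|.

6

T(3) = 2 = T(6) with 3 ≠ 6, so T is not injective.
The image of T is {1, 2, 4, 5, 6, 8}, which has 6 elements.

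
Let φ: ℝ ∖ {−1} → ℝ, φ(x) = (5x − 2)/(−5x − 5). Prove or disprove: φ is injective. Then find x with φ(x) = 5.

-23/30

Suppose φ(x_1) = φ(x_2). Cross-multiplying: (5x_1 − 2)(−5x_2 − 5) = (5x_2 − 2)(−5x_1 − 5).
Expanding both sides and cancelling the symmetric terms leaves −35·(x_1 − x_2) = 0. Since −35 ≠ 0, x_1 = x_2. Thus φ is injective.
Solving φ(x) = 5: cross-multiplying gives 5x − 2 = 5(−5x − 5), which rearranges to 30x = −23, so x = −23/30.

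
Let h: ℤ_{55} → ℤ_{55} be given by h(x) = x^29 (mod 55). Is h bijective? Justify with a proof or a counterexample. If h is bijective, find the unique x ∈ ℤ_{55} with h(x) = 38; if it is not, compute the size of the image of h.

Computing x^29 mod 55 for each x (by repeated squaring, reducing mod 55 at every step), the values h(0), h(1), …, h(54) are: 0, 1, 17, 48, 14, 20, 46, 52, 18, 49, 10, 11, 12, 28, 4, 25, 31, 2, 8, 29, 5, 21, 22, 23, 39, 15, 36, 42, 13, 19, 40, 16, 32, 33, 34, 50, 26, 47, 53, 24, 30, 51, 27, 43, 44, 45, 6, 37, 3, 9, 35, 41, 7, 38, 54.
Every element of ℤ_{55} appears exactly once in this list, so h is a bijection, and in particular bijective.
Since h is bijective, we read off the preimage of 38 from the same table: h(53) = 38, so h⁻¹(38) = 53.

53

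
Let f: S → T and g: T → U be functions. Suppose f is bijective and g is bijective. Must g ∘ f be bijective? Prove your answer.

Injectivity: if g(f(x_1)) = g(f(x_2)) then f(x_1) = f(x_2) (g injective) so x_1 = x_2 (f injective).
Surjectivity: for c ∈ U pick b with g(b) = c, then a with f(a) = b; then (g ∘ f)(a) = c.
Therefore g ∘ f is bijective.

bijective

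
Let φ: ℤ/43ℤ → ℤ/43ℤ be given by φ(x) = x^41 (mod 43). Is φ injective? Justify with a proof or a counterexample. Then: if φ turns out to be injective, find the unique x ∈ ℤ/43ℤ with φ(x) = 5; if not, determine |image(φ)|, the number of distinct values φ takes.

Since 43 is prime, the nonzero elements of ℤ/43ℤ form a cyclic group of order 42.
As gcd(41, 42) = 1, raising to the 41st power is a bijection on this group: if s^41 ≡ t^41 then (st^{−1})^41 = 1, and the only element of order dividing gcd(41, 42) = 1 is 1, so s = t.
With φ(0) = 0 this makes φ injective on all of ℤ/43ℤ, hence bijective (finite equal-size domain and codomain). In particular φ is injective.
Since φ is injective, we find the preimage of 5. The inverse of x ↦ x^41 on (ℤ/43ℤ)^× is x ↦ x^41, because 41·41 = 1681 = 40·42 + 1 ≡ 1 (mod 42) and x^{42} = 1 for x ≠ 0 (Fermat). So φ⁻¹(5) = 5^41 mod 43.
Repeated squaring mod 43: 5^1 ≡ 5, 5^2 ≡ 5² = 25, 5^4 ≡ 25² = 625 ≡ 23, 5^8 ≡ 23² = 529 ≡ 13, 5^16 ≡ 13² = 169 ≡ 40, 5^32 ≡ 40² = 1600 ≡ 9. Since 41 = 32 + 8 + 1, 5^41 ≡ 9·13·5: 9·13 = 117 ≡ 31, then 31·5 = 155 ≡ 26. So 5^41 ≡ 26 (mod 43).
Hence φ⁻¹(5) = 26.

26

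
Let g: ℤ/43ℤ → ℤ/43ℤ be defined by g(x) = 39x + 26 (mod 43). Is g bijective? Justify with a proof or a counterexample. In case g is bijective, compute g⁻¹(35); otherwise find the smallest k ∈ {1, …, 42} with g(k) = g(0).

Suppose g(s) = g(t) in ℤ/43ℤ. Then 39s + 26 ≡ 39t + 26 (mod 43), so 39(s − t) ≡ 0 (mod 43).
Since gcd(39, 43) = 1, 39 is invertible modulo 43, so s − t ≡ 0 (mod 43), i.e. s = t.
We now compute 39⁻¹ mod 43 explicitly. Euclid's algorithm: 43 = 1·39 + 4, 39 = 9·4 + 3, 4 = 1·3 + 1; back-substituting gives 1 = 32·39 − 29·43, so 39⁻¹ ≡ 32 (mod 43).
For any y ∈ ℤ/43ℤ, x = 32(y − 26) mod 43 satisfies g(x) = 39·32(y − 26) + 26 ≡ y (since 39·32 ≡ 1 mod 43). So every y has a preimage.
Therefore g is bijective.
Since g is bijective, we find g⁻¹(35): we need 39x ≡ 35 − 26 ≡ 9 (mod 43). Using 39⁻¹ = 32: x ≡ 32·9 = 288 = 6·43 + 30, so x = 30.
Check: g(30) = 39·30 + 26 = 1196 = 27·43 + 35 ≡ 35 (mod 43).

30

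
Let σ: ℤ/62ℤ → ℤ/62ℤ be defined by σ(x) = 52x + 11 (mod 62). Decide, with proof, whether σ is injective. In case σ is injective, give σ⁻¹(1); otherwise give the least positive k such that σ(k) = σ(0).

31

We have gcd(52, 62) = 2 > 1. Taking a = 0 and b = 31: σ(0) = 11 and σ(31) = 52·31 + 11 = 1623 ≡ 11 (mod 62).
So σ(0) = σ(31) while 0 ≠ 31, so σ is not injective.
Since σ is not injective, we find the least positive k with σ(k) = σ(0): this means 52k ≡ 0 (mod 62), i.e. 62 ∣ 52k. Since gcd(52, 62) = 2, dividing through by 2 this holds exactly when 31 ∣ 26k, and as gcd(26, 31) = 1, exactly when 31 ∣ k.
The smallest positive such k is 31.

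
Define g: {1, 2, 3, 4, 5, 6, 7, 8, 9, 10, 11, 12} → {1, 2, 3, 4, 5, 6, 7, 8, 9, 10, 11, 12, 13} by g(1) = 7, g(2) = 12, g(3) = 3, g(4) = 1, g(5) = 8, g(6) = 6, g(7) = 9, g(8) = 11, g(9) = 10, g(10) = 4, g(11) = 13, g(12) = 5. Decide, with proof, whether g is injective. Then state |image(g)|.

12

The values g(1), …, g(12) are 7, 12, 3, 1, 8, 6, 9, 11, 10, 4, 13, 5 — all distinct.
So g(x_1) = g(x_2) only when x_1 = x_2, and g is injective.
The image of g is {1, 3, 4, 5, 6, 7, 8, 9, 10, 11, 12, 13}, which has 12 elements.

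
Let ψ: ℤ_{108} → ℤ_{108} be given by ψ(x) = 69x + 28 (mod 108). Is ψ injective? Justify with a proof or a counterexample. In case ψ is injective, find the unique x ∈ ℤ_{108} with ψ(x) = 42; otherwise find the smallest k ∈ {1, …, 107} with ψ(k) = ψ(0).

36

Recall: ψ is injective when ψ(s) = ψ(t) forces s = t.
We have gcd(69, 108) = 3 > 1. Taking s = 0 and t = 36: ψ(0) = 28 and ψ(36) = 69·36 + 28 = 2512 ≡ 28 (mod 108).
So ψ(0) = ψ(36) while 0 ≠ 36, therefore ψ is not injective.
Since ψ is not injective, we find the least positive k with ψ(k) = ψ(0): this means 69k ≡ 0 (mod 108), i.e. 108 ∣ 69k. Since gcd(69, 108) = 3, dividing through by 3 this holds exactly when 36 ∣ 23k, and as gcd(23, 36) = 1, exactly when 36 ∣ k.
The smallest positive such k is 36.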